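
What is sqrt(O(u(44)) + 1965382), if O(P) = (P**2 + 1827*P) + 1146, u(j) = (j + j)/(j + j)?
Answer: 2*sqrt(492089) ≈ 1403.0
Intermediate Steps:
u(j) = 1 (u(j) = (2*j)/((2*j)) = (2*j)*(1/(2*j)) = 1)
O(P) = 1146 + P**2 + 1827*P
sqrt(O(u(44)) + 1965382) = sqrt((1146 + 1**2 + 1827*1) + 1965382) = sqrt((1146 + 1 + 1827) + 1965382) = sqrt(2974 + 1965382) = sqrt(1968356) = 2*sqrt(492089)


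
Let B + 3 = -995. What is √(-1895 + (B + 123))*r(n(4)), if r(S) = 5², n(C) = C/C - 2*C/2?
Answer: 25*I*√2770 ≈ 1315.8*I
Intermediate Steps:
B = -998 (B = -3 - 995 = -998)
n(C) = 1 - C
r(S) = 25
√(-1895 + (B + 123))*r(n(4)) = √(-1895 + (-998 + 123))*25 = √(-1895 - 875)*25 = √(-2770)*25 = (I*√2770)*25 = 25*I*√2770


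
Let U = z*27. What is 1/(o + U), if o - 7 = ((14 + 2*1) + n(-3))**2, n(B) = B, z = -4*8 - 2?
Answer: -1/742 ≈ -0.0013477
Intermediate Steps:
z = -34 (z = -32 - 2 = -34)
U = -918 (U = -34*27 = -918)
o = 176 (o = 7 + ((14 + 2*1) - 3)**2 = 7 + ((14 + 2) - 3)**2 = 7 + (16 - 3)**2 = 7 + 13**2 = 7 + 169 = 176)
1/(o + U) = 1/(176 - 918) = 1/(-742) = -1/742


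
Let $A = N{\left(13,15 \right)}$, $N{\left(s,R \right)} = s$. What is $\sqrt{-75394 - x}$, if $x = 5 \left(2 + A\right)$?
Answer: $i \sqrt{75469} \approx 274.72 i$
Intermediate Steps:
$A = 13$
$x = 75$ ($x = 5 \left(2 + 13\right) = 5 \cdot 15 = 75$)
$\sqrt{-75394 - x} = \sqrt{-75394 - 75} = \sqrt{-75469} = i \sqrt{75469}$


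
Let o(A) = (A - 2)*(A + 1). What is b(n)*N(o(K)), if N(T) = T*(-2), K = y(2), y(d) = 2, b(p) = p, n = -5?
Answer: 0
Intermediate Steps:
K = 2
o(A) = (1 + A)*(-2 + A) (o(A) = (-2 + A)*(1 + A) = (1 + A)*(-2 + A))
N(T) = -2*T
b(n)*N(o(K)) = -(-10)*(-2 + 2² - 1*2) = -(-10)*(-2 + 4 - 2) = -(-10)*0 = -5*0 = 0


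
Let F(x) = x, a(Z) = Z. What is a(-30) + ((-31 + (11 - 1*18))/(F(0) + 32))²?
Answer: -7319/256 ≈ -28.590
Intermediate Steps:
a(-30) + ((-31 + (11 - 1*18))/(F(0) + 32))² = -30 + ((-31 + (11 - 1*18))/(0 + 32))² = -30 + ((-31 + (11 - 18))/32)² = -30 + ((-31 - 7)*(1/32))² = -30 + (-38*1/32)² = -30 + (-19/16)² = -30 + 361/256 = -7319/256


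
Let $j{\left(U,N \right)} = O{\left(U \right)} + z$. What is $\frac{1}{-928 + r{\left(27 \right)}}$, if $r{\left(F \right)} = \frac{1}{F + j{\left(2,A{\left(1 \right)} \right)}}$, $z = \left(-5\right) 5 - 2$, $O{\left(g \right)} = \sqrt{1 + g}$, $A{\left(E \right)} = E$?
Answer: $- \frac{2784}{2583551} - \frac{\sqrt{3}}{2583551} \approx -0.0010783$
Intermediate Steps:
$z = -27$ ($z = -25 - 2 = -27$)
$j{\left(U,N \right)} = -27 + \sqrt{1 + U}$ ($j{\left(U,N \right)} = \sqrt{1 + U} - 27 = -27 + \sqrt{1 + U}$)
$r{\left(F \right)} = \frac{1}{-27 + F + \sqrt{3}}$ ($r{\left(F \right)} = \frac{1}{F - \left(27 - \sqrt{1 + 2}\right)} = \frac{1}{F - \left(27 - \sqrt{3}\right)} = \frac{1}{-27 + F + \sqrt{3}}$)
$\frac{1}{-928 + r{\left(27 \right)}} = \frac{1}{-928 + \frac{1}{-27 + 27 + \sqrt{3}}} = \frac{1}{-928 + \frac{1}{\sqrt{3}}} = \frac{1}{-928 + \frac{\sqrt{3}}{3}}$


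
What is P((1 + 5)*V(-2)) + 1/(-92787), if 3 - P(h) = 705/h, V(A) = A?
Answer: 22918385/371148 ≈ 61.750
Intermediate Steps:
P(h) = 3 - 705/h
P((1 + 5)*V(-2)) + 1/(-92787) = (3 - 705*(-1/(2*(1 + 5)))) + 1/(-92787) = (3 - 705/(6*(-2))) - 1/92787 = (3 - 705/(-12)) - 1/92787 = (3 - 705*(-1/12)) - 1/92787 = (3 + 235/4) - 1/92787 = 247/4 - 1/92787 = 22918385/371148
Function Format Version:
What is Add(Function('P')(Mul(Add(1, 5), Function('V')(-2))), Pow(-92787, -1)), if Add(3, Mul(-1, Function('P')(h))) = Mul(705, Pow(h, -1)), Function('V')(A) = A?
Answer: Rational(22918385, 371148) ≈ 61.750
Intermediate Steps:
Function('P')(h) = Add(3, Mul(-705, Pow(h, -1))) (Function('P')(h) = Add(3, Mul(-1, Mul(705, Pow(h, -1)))) = Add(3, Mul(-705, Pow(h, -1))))
Add(Function('P')(Mul(Add(1, 5), Function('V')(-2))), Pow(-92787, -1)) = Add(Add(3, Mul(-705, Pow(Mul(Add(1, 5), -2), -1))), Pow(-92787, -1)) = Add(Add(3, Mul(-705, Pow(Mul(6, -2), -1))), Rational(-1, 92787)) = Add(Add(3, Mul(-705, Pow(-12, -1))), Rational(-1, 92787)) = Add(Add(3, Mul(-705, Rational(-1, 12))), Rational(-1, 92787)) = Add(Add(3, Rational(235, 4)), Rational(-1, 92787)) = Add(Rational(247, 4), Rational(-1, 92787)) = Rational(22918385, 371148)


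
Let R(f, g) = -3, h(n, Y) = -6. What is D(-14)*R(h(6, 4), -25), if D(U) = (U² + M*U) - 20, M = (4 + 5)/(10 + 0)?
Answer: -2451/5 ≈ -490.20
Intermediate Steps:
M = 9/10 ≈ 0.90000
D(U) = -20 + U² + 9*U/10 (D(U) = (U² + 9*U/10) - 20 = -20 + U² + 9*U/10)
D(-14)*R(h(6, 4), -25) = (-20 + (-14)² + (9/10)*(-14))*(-3) = (-20 + 196 - 63/5)*(-3) = (817/5)*(-3) = -2451/5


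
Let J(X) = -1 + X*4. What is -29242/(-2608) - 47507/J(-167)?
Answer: 71730577/872376 ≈ 82.224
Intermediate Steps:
J(X) = -1 + 4*X
-29242/(-2608) - 47507/J(-167) = -29242/(-2608) - 47507/(-1 + 4*(-167)) = -29242*(-1/2608) - 47507/(-1 - 668) = 14621/1304 - 47507/(-669) = 14621/1304 - 47507*(-1/669) = 14621/1304 + 47507/669 = 71730577/872376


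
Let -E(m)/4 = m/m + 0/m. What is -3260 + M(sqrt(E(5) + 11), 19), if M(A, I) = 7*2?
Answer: -3246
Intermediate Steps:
E(m) = -4 (E(m) = -4*(m/m + 0/m) = -4*(1 + 0) = -4*1 = -4)
M(A, I) = 14
-3260 + M(sqrt(E(5) + 11), 19) = -3260 + 14 = -3246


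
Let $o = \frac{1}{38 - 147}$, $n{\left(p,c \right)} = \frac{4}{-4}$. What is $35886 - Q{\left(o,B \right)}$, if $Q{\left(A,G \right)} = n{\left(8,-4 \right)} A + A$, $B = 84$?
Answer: $35886$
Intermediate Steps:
$n{\left(p,c \right)} = -1$ ($n{\left(p,c \right)} = 4 \left(- \frac{1}{4}\right) = -1$)
$o = - \frac{1}{109}$ ($o = \frac{1}{-109} = - \frac{1}{109} \approx -0.0091743$)
$Q{\left(A,G \right)} = 0$ ($Q{\left(A,G \right)} = - A + A = 0$)
$35886 - Q{\left(o,B \right)} = 35886 - 0 = 35886 + 0 = 35886$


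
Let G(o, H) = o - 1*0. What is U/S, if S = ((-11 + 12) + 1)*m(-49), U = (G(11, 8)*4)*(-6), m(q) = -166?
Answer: 66/83 ≈ 0.79518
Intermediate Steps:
G(o, H) = o (G(o, H) = o + 0 = o)
U = -264 (U = (11*4)*(-6) = 44*(-6) = -264)
S = -332 (S = ((-11 + 12) + 1)*(-166) = (1 + 1)*(-166) = 2*(-166) = -332)
U/S = -264/(-332) = -264*(-1/332) = 66/83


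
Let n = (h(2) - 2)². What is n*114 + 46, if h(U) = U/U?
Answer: 160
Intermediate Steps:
h(U) = 1
n = 1 (n = (1 - 2)² = (-1)² = 1)
n*114 + 46 = 1*114 + 46 = 114 + 46 = 160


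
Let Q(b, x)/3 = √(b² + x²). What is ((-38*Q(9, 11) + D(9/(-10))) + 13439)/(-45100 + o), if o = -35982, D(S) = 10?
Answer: -13449/81082 + 57*√202/40541 ≈ -0.14589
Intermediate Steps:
Q(b, x) = 3*√(b² + x²)
((-38*Q(9, 11) + D(9/(-10))) + 13439)/(-45100 + o) = ((-114*√(9² + 11²) + 10) + 13439)/(-45100 - 35982) = ((-114*√(81 + 121) + 10) + 13439)/(-81082) = ((-114*√202 + 10) + 13439)*(-1/81082) = ((10 - 114*√202) + 13439)*(-1/81082) = (13449 - 114*√202)*(-1/81082) = -13449/81082 + 57*√202/40541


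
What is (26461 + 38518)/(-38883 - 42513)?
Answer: -64979/81396 ≈ -0.79831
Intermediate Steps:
(26461 + 38518)/(-38883 - 42513) = 64979/(-81396) = 64979*(-1/81396) = -64979/81396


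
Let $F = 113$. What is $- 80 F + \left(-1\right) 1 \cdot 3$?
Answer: $-9043$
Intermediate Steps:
$- 80 F + \left(-1\right) 1 \cdot 3 = \left(-80\right) 113 + \left(-1\right) 1 \cdot 3 = -9040 - 3 = -9043$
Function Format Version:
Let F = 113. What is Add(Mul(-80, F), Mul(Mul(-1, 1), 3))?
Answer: -9043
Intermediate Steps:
Add(Mul(-80, F), Mul(Mul(-1, 1), 3)) = Add(Mul(-80, 113), Mul(Mul(-1, 1), 3)) = Add(-9040, Mul(-1, 3)) = Add(-9040, -3) = -9043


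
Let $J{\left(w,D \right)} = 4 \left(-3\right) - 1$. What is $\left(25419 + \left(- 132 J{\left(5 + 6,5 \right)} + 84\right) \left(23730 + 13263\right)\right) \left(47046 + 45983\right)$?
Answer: $6196923938751$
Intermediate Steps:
$J{\left(w,D \right)} = -13$ ($J{\left(w,D \right)} = -12 - 1 = -13$)
$\left(25419 + \left(- 132 J{\left(5 + 6,5 \right)} + 84\right) \left(23730 + 13263\right)\right) \left(47046 + 45983\right) = \left(25419 + \left(\left(-132\right) \left(-13\right) + 84\right) \left(23730 + 13263\right)\right) \left(47046 + 45983\right) = \left(25419 + \left(1716 + 84\right) 36993\right) 93029 = \left(25419 + 1800 \cdot 36993\right) 93029 = \left(25419 + 66587400\right) 93029 = 66612819 \cdot 93029 = 6196923938751$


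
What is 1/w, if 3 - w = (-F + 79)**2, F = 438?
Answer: -1/128878 ≈ -7.7593e-6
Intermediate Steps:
w = -128878 (w = 3 - (-1*438 + 79)**2 = 3 - (-438 + 79)**2 = 3 - 1*(-359)**2 = 3 - 1*128881 = 3 - 128881 = -128878)
1/w = 1/(-128878) = -1/128878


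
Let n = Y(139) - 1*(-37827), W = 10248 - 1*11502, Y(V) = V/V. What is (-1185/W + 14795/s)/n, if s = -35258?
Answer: 967825/69687895354 ≈ 1.3888e-5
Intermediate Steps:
Y(V) = 1
W = -1254 (W = 10248 - 11502 = -1254)
n = 37828 (n = 1 - 1*(-37827) = 1 + 37827 = 37828)
(-1185/W + 14795/s)/n = (-1185/(-1254) + 14795/(-35258))/37828 = (-1185*(-1/1254) + 14795*(-1/35258))*(1/37828) = (395/418 - 14795/35258)*(1/37828) = (1935650/3684461)*(1/37828) = 967825/69687895354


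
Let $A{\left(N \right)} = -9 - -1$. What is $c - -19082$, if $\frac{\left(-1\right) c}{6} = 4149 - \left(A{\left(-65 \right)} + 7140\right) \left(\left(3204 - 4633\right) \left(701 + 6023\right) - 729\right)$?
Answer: $-411202241212$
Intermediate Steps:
$A{\left(N \right)} = -8$ ($A{\left(N \right)} = -9 + 1 = -8$)
$c = -411202260294$ ($c = - 6 \left(4149 - \left(-8 + 7140\right) \left(\left(3204 - 4633\right) \left(701 + 6023\right) - 729\right)\right) = - 6 \left(4149 - 7132 \left(\left(-1429\right) 6724 - 729\right)\right) = - 6 \left(4149 - 7132 \left(-9608596 - 729\right)\right) = - 6 \left(4149 - 7132 \left(-9609325\right)\right) = - 6 \left(4149 - -68533705900\right) = - 6 \left(4149 + 68533705900\right) = \left(-6\right) 68533710049 = -411202260294$)
$c - -19082 = -411202260294 - -19082 = -411202260294 + 19082 = -411202241212$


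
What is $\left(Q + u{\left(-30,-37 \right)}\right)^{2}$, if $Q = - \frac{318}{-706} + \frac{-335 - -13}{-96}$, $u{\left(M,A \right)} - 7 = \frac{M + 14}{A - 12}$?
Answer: $\frac{85408667705761}{689325025536} \approx 123.9$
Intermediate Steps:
$u{\left(M,A \right)} = 7 + \frac{14 + M}{-12 + A}$ ($u{\left(M,A \right)} = 7 + \frac{M + 14}{A - 12} = 7 + \frac{14 + M}{-12 + A}$)
$Q = \frac{64465}{16944}$ ($Q = \left(-318\right) \left(- \frac{1}{706}\right) + \left(-335 + 13\right) \left(- \frac{1}{96}\right) = \frac{159}{353} - - \frac{161}{48} = \frac{159}{353} + \frac{161}{48} = \frac{64465}{16944} \approx 3.8046$)
$\left(Q + u{\left(-30,-37 \right)}\right)^{2} = \left(\frac{64465}{16944} + \frac{-70 - 30 + 7 \left(-37\right)}{-12 - 37}\right)^{2} = \left(\frac{64465}{16944} + \frac{-70 - 30 - 259}{-49}\right)^{2} = \left(\frac{64465}{16944} - - \frac{359}{49}\right)^{2} = \left(\frac{64465}{16944} + \frac{359}{49}\right)^{2} = \left(\frac{9241681}{830256}\right)^{2} = \frac{85408667705761}{689325025536}$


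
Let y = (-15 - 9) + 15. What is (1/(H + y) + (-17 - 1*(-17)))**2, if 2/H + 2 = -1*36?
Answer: 361/29584 ≈ 0.012203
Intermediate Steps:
y = -9 (y = -24 + 15 = -9)
H = -1/19 (H = 2/(-2 - 1*36) = 2/(-2 - 36) = 2/(-38) = 2*(-1/38) = -1/19 ≈ -0.052632)
(1/(H + y) + (-17 - 1*(-17)))**2 = (1/(-1/19 - 9) + (-17 - 1*(-17)))**2 = (1/(-172/19) + (-17 + 17))**2 = (-19/172 + 0)**2 = (-19/172)**2 = 361/29584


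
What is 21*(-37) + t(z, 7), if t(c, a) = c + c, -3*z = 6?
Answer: -781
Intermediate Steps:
z = -2 (z = -1/3*6 = -2)
t(c, a) = 2*c
21*(-37) + t(z, 7) = 21*(-37) + 2*(-2) = -777 - 4 = -781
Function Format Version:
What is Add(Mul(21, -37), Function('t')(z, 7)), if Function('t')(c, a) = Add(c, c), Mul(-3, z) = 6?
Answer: -781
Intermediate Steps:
z = -2 (z = Mul(Rational(-1, 3), 6) = -2)
Function('t')(c, a) = Mul(2, c)
Add(Mul(21, -37), Function('t')(z, 7)) = Add(Mul(21, -37), Mul(2, -2)) = Add(-777, -4) = -781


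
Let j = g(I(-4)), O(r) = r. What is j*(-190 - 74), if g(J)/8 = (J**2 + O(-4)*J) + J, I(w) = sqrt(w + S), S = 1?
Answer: 6336 + 6336*I*sqrt(3) ≈ 6336.0 + 10974.0*I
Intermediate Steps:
I(w) = sqrt(1 + w) (I(w) = sqrt(w + 1) = sqrt(1 + w))
g(J) = -24*J + 8*J**2 (g(J) = 8*((J**2 - 4*J) + J) = 8*(J**2 - 3*J) = -24*J + 8*J**2)
j = 8*I*sqrt(3)*(-3 + I*sqrt(3)) (j = 8*sqrt(1 - 4)*(-3 + sqrt(1 - 4)) = 8*sqrt(-3)*(-3 + sqrt(-3)) = 8*(I*sqrt(3))*(-3 + I*sqrt(3)) = 8*I*sqrt(3)*(-3 + I*sqrt(3)) ≈ -24.0 - 41.569*I)
j*(-190 - 74) = (-24 - 24*I*sqrt(3))*(-190 - 74) = (-24 - 24*I*sqrt(3))*(-264) = 6336 + 6336*I*sqrt(3)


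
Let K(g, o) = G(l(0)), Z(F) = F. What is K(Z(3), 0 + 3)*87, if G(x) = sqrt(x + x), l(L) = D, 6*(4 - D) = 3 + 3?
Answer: 87*sqrt(6) ≈ 213.11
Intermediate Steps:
D = 3 (D = 4 - (3 + 3)/6 = 4 - 1/6*6 = 4 - 1 = 3)
l(L) = 3
G(x) = sqrt(2)*sqrt(x) (G(x) = sqrt(2*x) = sqrt(2)*sqrt(x))
K(g, o) = sqrt(6) (K(g, o) = sqrt(2)*sqrt(3) = sqrt(6))
K(Z(3), 0 + 3)*87 = sqrt(6)*87 = 87*sqrt(6)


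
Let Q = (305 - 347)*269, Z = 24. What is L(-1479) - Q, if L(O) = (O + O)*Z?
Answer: -59694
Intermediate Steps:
L(O) = 48*O (L(O) = (O + O)*24 = (2*O)*24 = 48*O)
Q = -11298 (Q = -42*269 = -11298)
L(-1479) - Q = 48*(-1479) - 1*(-11298) = -70992 + 11298 = -59694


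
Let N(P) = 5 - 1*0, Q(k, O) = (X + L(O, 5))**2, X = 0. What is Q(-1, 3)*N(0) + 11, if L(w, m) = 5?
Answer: 136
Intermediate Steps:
Q(k, O) = 25 (Q(k, O) = (0 + 5)**2 = 5**2 = 25)
N(P) = 5 (N(P) = 5 + 0 = 5)
Q(-1, 3)*N(0) + 11 = 25*5 + 11 = 125 + 11 = 136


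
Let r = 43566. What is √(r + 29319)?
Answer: √72885 ≈ 269.97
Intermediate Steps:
√(r + 29319) = √(43566 + 29319) = √72885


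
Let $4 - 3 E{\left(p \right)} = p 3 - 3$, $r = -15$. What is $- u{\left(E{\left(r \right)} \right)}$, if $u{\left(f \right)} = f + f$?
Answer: $- \frac{104}{3} \approx -34.667$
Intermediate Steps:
$E{\left(p \right)} = \frac{7}{3} - p$ ($E{\left(p \right)} = \frac{4}{3} - \frac{p 3 - 3}{3} = \frac{4}{3} - \frac{3 p - 3}{3} = \frac{4}{3} - \frac{-3 + 3 p}{3} = \frac{4}{3} - \left(-1 + p\right) = \frac{7}{3} - p$)
$u{\left(f \right)} = 2 f$
$- u{\left(E{\left(r \right)} \right)} = - 2 \left(\frac{7}{3} - -15\right) = - 2 \left(\frac{7}{3} + 15\right) = - \frac{2 \cdot 52}{3} = \left(-1\right) \frac{104}{3} = - \frac{104}{3}$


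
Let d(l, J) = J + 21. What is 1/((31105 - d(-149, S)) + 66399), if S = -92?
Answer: 1/97575 ≈ 1.0249e-5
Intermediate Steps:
d(l, J) = 21 + J
1/((31105 - d(-149, S)) + 66399) = 1/((31105 - (21 - 92)) + 66399) = 1/((31105 - 1*(-71)) + 66399) = 1/((31105 + 71) + 66399) = 1/(31176 + 66399) = 1/97575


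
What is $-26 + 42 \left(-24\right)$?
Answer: $-1034$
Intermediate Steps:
$-26 + 42 \left(-24\right) = -26 - 1008 = -1034$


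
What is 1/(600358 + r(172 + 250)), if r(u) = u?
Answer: 1/600780 ≈ 1.6645e-6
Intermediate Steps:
1/(600358 + r(172 + 250)) = 1/(600358 + (172 + 250)) = 1/(600358 + 422) = 1/600780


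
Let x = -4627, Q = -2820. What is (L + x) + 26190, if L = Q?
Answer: 18743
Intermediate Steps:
L = -2820
(L + x) + 26190 = (-2820 - 4627) + 26190 = -7447 + 26190 = 18743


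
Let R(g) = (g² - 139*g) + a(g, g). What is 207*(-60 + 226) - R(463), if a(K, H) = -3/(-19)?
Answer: -2197353/19 ≈ -1.1565e+5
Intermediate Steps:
a(K, H) = 3/19 (a(K, H) = -3*(-1/19) = 3/19)
R(g) = 3/19 + g² - 139*g (R(g) = (g² - 139*g) + 3/19 = 3/19 + g² - 139*g)
207*(-60 + 226) - R(463) = 207*(-60 + 226) - (3/19 + 463² - 139*463) = 207*166 - (3/19 + 214369 - 64357) = 34362 - 1*2850231/19 = 34362 - 2850231/19 = -2197353/19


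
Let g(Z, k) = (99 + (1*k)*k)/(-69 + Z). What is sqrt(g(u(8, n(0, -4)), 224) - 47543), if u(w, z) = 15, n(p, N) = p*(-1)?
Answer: I*sqrt(15705582)/18 ≈ 220.17*I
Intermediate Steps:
n(p, N) = -p
g(Z, k) = (99 + k**2)/(-69 + Z) (g(Z, k) = (99 + k*k)/(-69 + Z) = (99 + k**2)/(-69 + Z))
sqrt(g(u(8, n(0, -4)), 224) - 47543) = sqrt((99 + 224**2)/(-69 + 15) - 47543) = sqrt((99 + 50176)/(-54) - 47543) = sqrt(-1/54*50275 - 47543) = sqrt(-50275/54 - 47543) = sqrt(-2617597/54) = I*sqrt(15705582)/18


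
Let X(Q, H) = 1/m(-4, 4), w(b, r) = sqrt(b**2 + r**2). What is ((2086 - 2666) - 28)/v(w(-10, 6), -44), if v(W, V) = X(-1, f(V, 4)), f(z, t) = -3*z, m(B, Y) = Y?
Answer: -2432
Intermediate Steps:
X(Q, H) = 1/4
v(W, V) = 1/4
((2086 - 2666) - 28)/v(w(-10, 6), -44) = ((2086 - 2666) - 28)/(1/4) = (-580 - 28)*4 = -608*4 = -2432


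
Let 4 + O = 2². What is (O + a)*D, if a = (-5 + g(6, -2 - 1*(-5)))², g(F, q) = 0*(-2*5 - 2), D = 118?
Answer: 2950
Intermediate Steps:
g(F, q) = 0 (g(F, q) = 0*(-10 - 2) = 0*(-12) = 0)
O = 0 (O = -4 + 2² = -4 + 4 = 0)
a = 25 (a = (-5 + 0)² = (-5)² = 25)
(O + a)*D = (0 + 25)*118 = 25*118 = 2950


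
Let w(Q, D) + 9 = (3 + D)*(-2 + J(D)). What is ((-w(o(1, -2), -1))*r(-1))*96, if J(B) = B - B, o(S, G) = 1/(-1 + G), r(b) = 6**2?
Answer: 44928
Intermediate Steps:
r(b) = 36
J(B) = 0
w(Q, D) = -15 - 2*D (w(Q, D) = -9 + (3 + D)*(-2 + 0) = -9 + (3 + D)*(-2) = -9 + (-6 - 2*D) = -15 - 2*D)
((-w(o(1, -2), -1))*r(-1))*96 = (-(-15 - 2*(-1))*36)*96 = (-(-15 + 2)*36)*96 = (-1*(-13)*36)*96 = (13*36)*96 = 468*96 = 44928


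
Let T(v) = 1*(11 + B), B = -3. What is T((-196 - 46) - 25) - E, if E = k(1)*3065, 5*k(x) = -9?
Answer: 5525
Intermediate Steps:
k(x) = -9/5 (k(x) = (1/5)*(-9) = -9/5)
T(v) = 8 (T(v) = 1*(11 - 3) = 1*8 = 8)
E = -5517 (E = -9/5*3065 = -5517)
T((-196 - 46) - 25) - E = 8 - 1*(-5517) = 8 + 5517 = 5525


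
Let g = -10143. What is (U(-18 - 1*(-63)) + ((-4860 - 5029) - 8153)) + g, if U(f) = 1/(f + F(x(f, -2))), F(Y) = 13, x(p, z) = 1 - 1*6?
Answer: -1634729/58 ≈ -28185.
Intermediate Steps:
x(p, z) = -5 (x(p, z) = 1 - 6 = -5)
U(f) = 1/(13 + f) (U(f) = 1/(f + 13) = 1/(13 + f))
(U(-18 - 1*(-63)) + ((-4860 - 5029) - 8153)) + g = (1/(13 + (-18 - 1*(-63))) + ((-4860 - 5029) - 8153)) - 10143 = (1/(13 + (-18 + 63)) + (-9889 - 8153)) - 10143 = (1/(13 + 45) - 18042) - 10143 = (1/58 - 18042) - 10143 = -1046435/58 - 10143 = -1634729/58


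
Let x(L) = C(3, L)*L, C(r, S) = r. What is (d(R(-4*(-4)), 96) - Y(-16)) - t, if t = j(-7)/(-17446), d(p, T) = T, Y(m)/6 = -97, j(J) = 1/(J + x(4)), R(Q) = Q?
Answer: 59141941/87230 ≈ 678.00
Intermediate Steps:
x(L) = 3*L
j(J) = 1/(12 + J) (j(J) = 1/(J + 3*4) = 1/(J + 12) = 1/(12 + J))
Y(m) = -582 (Y(m) = 6*(-97) = -582)
t = -1/87230 (t = 1/((12 - 7)*(-17446)) = -1/17446/5 = (⅕)*(-1/17446) = -1/87230 ≈ -1.1464e-5)
(d(R(-4*(-4)), 96) - Y(-16)) - t = (96 - 1*(-582)) - 1*(-1/87230) = (96 + 582) + 1/87230 = 678 + 1/87230 = 59141941/87230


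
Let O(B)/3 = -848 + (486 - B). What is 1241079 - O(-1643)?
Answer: 1237236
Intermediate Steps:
O(B) = -1086 - 3*B (O(B) = 3*(-848 + (486 - B)) = 3*(-362 - B) = -1086 - 3*B)
1241079 - O(-1643) = 1241079 - (-1086 - 3*(-1643)) = 1241079 - (-1086 + 4929) = 1241079 - 1*3843 = 1241079 - 3843 = 1237236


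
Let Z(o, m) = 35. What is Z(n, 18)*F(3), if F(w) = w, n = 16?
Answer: 105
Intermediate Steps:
Z(n, 18)*F(3) = 35*3 = 105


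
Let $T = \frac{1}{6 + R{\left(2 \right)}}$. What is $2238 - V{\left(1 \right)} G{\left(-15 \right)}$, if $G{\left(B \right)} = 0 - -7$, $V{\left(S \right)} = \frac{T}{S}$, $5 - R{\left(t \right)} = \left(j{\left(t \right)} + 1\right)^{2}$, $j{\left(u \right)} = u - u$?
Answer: $\frac{22373}{10} \approx 2237.3$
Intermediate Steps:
$j{\left(u \right)} = 0$
$R{\left(t \right)} = 4$ ($R{\left(t \right)} = 5 - \left(0 + 1\right)^{2} = 5 - 1^{2} = 5 - 1 = 4$)
$T = \frac{1}{10}$ ($T = \frac{1}{6 + 4} = \frac{1}{10} \approx 0.1$)
$V{\left(S \right)} = \frac{1}{10 S}$
$G{\left(B \right)} = 7$ ($G{\left(B \right)} = 0 + 7 = 7$)
$2238 - V{\left(1 \right)} G{\left(-15 \right)} = 2238 - \frac{1}{10 \cdot 1} \cdot 7 = 2238 - \frac{1}{10} \cdot 1 \cdot 7 = 2238 - \frac{1}{10} \cdot 7 = 2238 - \frac{7}{10} = \frac{22373}{10}$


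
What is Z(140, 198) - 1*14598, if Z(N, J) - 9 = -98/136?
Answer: -992101/68 ≈ -14590.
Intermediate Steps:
Z(N, J) = 563/68 (Z(N, J) = 9 - 98/136 = 9 - 98*1/136 = 9 - 49/68 = 563/68)
Z(140, 198) - 1*14598 = 563/68 - 1*14598 = 563/68 - 14598 = -992101/68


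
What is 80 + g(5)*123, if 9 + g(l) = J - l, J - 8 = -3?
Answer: -1027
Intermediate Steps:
J = 5 (J = 8 - 3 = 5)
g(l) = -4 - l (g(l) = -9 + (5 - l) = -4 - l)
80 + g(5)*123 = 80 + (-4 - 1*5)*123 = 80 + (-4 - 5)*123 = 80 - 9*123 = 80 - 1107 = -1027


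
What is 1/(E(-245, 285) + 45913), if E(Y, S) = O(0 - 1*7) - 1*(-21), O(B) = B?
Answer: 1/45927 ≈ 2.1774e-5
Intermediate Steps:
E(Y, S) = 14 (E(Y, S) = (0 - 1*7) - 1*(-21) = (0 - 7) + 21 = -7 + 21 = 14)
1/(E(-245, 285) + 45913) = 1/(14 + 45913) = 1/45927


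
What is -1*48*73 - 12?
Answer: -3516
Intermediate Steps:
-1*48*73 - 12 = -48*73 - 12 = -3504 - 12 = -3516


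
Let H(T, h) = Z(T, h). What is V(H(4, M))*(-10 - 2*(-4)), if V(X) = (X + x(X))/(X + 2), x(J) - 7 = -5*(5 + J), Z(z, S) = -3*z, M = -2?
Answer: 6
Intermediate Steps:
x(J) = -18 - 5*J (x(J) = 7 - 5*(5 + J) = 7 + (-25 - 5*J) = -18 - 5*J)
H(T, h) = -3*T
V(X) = (-18 - 4*X)/(2 + X) (V(X) = (X + (-18 - 5*X))/(X + 2) = (-18 - 4*X)/(2 + X))
V(H(4, M))*(-10 - 2*(-4)) = (2*(-9 - (-6)*4)/(2 - 3*4))*(-10 - 2*(-4)) = (2*(-9 - 2*(-12))/(2 - 12))*(-10 + 8) = (2*(-9 + 24)/(-10))*(-2) = (2*(-1/10)*15)*(-2) = -3*(-2) = 6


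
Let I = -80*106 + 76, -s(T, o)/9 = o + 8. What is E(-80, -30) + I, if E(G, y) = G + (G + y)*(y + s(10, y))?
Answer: -26964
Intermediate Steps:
s(T, o) = -72 - 9*o (s(T, o) = -9*(o + 8) = -9*(8 + o) = -72 - 9*o)
E(G, y) = G + (-72 - 8*y)*(G + y) (E(G, y) = G + (G + y)*(y + (-72 - 9*y)) = G + (G + y)*(-72 - 8*y) = G + (-72 - 8*y)*(G + y))
I = -8404 (I = -8480 + 76 = -8404)
E(-80, -30) + I = (-72*(-30) - 71*(-80) - 8*(-30)² - 8*(-80)*(-30)) - 8404 = (2160 + 5680 - 8*900 - 19200) - 8404 = (2160 + 5680 - 7200 - 19200) - 8404 = -18560 - 8404 = -26964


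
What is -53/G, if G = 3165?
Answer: -53/3165 ≈ -0.016746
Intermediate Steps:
-53/G = -53/3165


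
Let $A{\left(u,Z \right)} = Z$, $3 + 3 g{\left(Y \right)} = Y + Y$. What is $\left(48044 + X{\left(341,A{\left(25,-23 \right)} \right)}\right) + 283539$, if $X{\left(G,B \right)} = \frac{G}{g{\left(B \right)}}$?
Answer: $\frac{16246544}{49} \approx 3.3156 \cdot 10^{5}$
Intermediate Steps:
$g{\left(Y \right)} = -1 + \frac{2 Y}{3}$ ($g{\left(Y \right)} = -1 + \frac{Y + Y}{3} = -1 + \frac{2 Y}{3}$)
$X{\left(G,B \right)} = \frac{G}{-1 + \frac{2 B}{3}}$
$\left(48044 + X{\left(341,A{\left(25,-23 \right)} \right)}\right) + 283539 = \left(48044 + 3 \cdot 341 \frac{1}{-3 + 2 \left(-23\right)}\right) + 283539 = \left(48044 + 3 \cdot 341 \frac{1}{-3 - 46}\right) + 283539 = \left(48044 + 3 \cdot 341 \frac{1}{-49}\right) + 283539 = \left(48044 + 3 \cdot 341 \left(- \frac{1}{49}\right)\right) + 283539 = \left(48044 - \frac{1023}{49}\right) + 283539 = \frac{2353133}{49} + 283539 = \frac{16246544}{49}$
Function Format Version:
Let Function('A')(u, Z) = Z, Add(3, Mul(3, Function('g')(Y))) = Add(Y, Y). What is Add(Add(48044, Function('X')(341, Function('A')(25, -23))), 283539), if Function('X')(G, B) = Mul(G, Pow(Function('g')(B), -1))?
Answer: Rational(16246544, 49) ≈ 3.3156e+5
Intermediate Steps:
Function('g')(Y) = Add(-1, Mul(Rational(2, 3), Y)) (Function('g')(Y) = Add(-1, Mul(Rational(1, 3), Add(Y, Y))) = Add(-1, Mul(Rational(1, 3), Mul(2, Y))) = Add(-1, Mul(Rational(2, 3), Y)))
Function('X')(G, B) = Mul(G, Pow(Add(-1, Mul(Rational(2, 3), B)), -1))
Add(Add(48044, Function('X')(341, Function('A')(25, -23))), 283539) = Add(Add(48044, Mul(3, 341, Pow(Add(-3, Mul(2, -23)), -1))), 283539) = Add(Add(48044, Mul(3, 341, Pow(Add(-3, -46), -1))), 283539) = Add(Add(48044, Mul(3, 341, Pow(-49, -1))), 283539) = Add(Add(48044, Mul(3, 341, Rational(-1, 49))), 283539) = Add(Add(48044, Rational(-1023, 49)), 283539) = Add(Rational(2353133, 49), 283539) = Rational(16246544, 49)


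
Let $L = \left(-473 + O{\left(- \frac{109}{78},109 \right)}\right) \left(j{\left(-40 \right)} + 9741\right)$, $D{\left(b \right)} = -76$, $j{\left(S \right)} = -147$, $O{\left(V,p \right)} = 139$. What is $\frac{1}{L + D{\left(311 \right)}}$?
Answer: $- \frac{1}{3204472} \approx -3.1206 \cdot 10^{-7}$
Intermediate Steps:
$L = -3204396$ ($L = \left(-473 + 139\right) \left(-147 + 9741\right) = \left(-334\right) 9594 = -3204396$)
$\frac{1}{L + D{\left(311 \right)}} = \frac{1}{-3204396 - 76} = \frac{1}{-3204472} = - \frac{1}{3204472}$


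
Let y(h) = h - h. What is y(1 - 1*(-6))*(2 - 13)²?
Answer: 0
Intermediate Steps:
y(h) = 0
y(1 - 1*(-6))*(2 - 13)² = 0*(2 - 13)² = 0*(-11)² = 0*121 = 0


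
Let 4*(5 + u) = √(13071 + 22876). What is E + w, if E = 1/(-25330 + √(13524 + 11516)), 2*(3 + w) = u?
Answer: -176436828/32079193 - √1565/160395965 + √35947/8 ≈ 18.200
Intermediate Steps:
u = -5 + √35947/4 (u = -5 + √(13071 + 22876)/4 = -5 + √35947/4 ≈ 42.399)
w = -11/2 + √35947/8 (w = -3 + (-5 + √35947/4)/2 = -3 + (-5/2 + √35947/8) = -11/2 + √35947/8 ≈ 18.200)
E = 1/(-25330 + 4*√1565) (E = 1/(-25330 + √25040) = 1/(-25330 + 4*√1565) ≈ -3.9727e-5)
E + w = (-2533/64158386 - √1565/160395965) + (-11/2 + √35947/8) = -176436828/32079193 - √1565/160395965 + √35947/8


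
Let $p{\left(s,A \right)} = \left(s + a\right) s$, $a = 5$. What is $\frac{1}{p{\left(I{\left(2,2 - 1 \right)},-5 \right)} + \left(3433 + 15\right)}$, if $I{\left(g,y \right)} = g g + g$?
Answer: $\frac{1}{3514} \approx 0.00028458$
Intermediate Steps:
$I{\left(g,y \right)} = g + g^{2}$ ($I{\left(g,y \right)} = g^{2} + g = g + g^{2}$)
$p{\left(s,A \right)} = s \left(5 + s\right)$ ($p{\left(s,A \right)} = \left(s + 5\right) s = \left(5 + s\right) s = s \left(5 + s\right)$)
$\frac{1}{p{\left(I{\left(2,2 - 1 \right)},-5 \right)} + \left(3433 + 15\right)} = \frac{1}{2 \left(1 + 2\right) \left(5 + 2 \left(1 + 2\right)\right) + \left(3433 + 15\right)} = \frac{1}{2 \cdot 3 \left(5 + 2 \cdot 3\right) + 3448} = \frac{1}{6 \left(5 + 6\right) + 3448} = \frac{1}{6 \cdot 11 + 3448} = \frac{1}{66 + 3448} = \frac{1}{3514}$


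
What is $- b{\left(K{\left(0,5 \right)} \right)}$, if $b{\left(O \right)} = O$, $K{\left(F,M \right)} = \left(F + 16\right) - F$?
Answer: $-16$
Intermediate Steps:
$K{\left(F,M \right)} = 16$ ($K{\left(F,M \right)} = \left(16 + F\right) - F = 16$)
$- b{\left(K{\left(0,5 \right)} \right)} = \left(-1\right) 16 = -16$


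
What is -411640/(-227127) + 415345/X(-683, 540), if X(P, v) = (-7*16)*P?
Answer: 17974982465/2482043856 ≈ 7.2420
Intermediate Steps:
X(P, v) = -112*P
-411640/(-227127) + 415345/X(-683, 540) = -411640/(-227127) + 415345/((-112*(-683))) = -411640*(-1/227127) + 415345/76496 = 411640/227127 + 415345*(1/76496) = 411640/227127 + 59335/10928 = 17974982465/2482043856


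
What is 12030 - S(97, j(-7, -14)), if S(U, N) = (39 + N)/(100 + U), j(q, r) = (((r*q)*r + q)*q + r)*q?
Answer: 2437344/197 ≈ 12372.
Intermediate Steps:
j(q, r) = q*(r + q*(q + q*r²)) (j(q, r) = (((q*r)*r + q)*q + r)*q = ((q*r² + q)*q + r)*q = ((q + q*r²)*q + r)*q = (q*(q + q*r²) + r)*q = (r + q*(q + q*r²))*q = q*(r + q*(q + q*r²)))
S(U, N) = (39 + N)/(100 + U)
12030 - S(97, j(-7, -14)) = 12030 - (39 - 7*(-14 + (-7)² + (-7)²*(-14)²))/(100 + 97) = 12030 - (39 - 7*(-14 + 49 + 49*196))/197 = 12030 - (39 - 7*(-14 + 49 + 9604))/197 = 12030 - (39 - 7*9639)/197 = 12030 - (39 - 67473)/197 = 12030 - (-67434)/197 = 12030 - 1*(-67434/197) = 12030 + 67434/197 = 2437344/197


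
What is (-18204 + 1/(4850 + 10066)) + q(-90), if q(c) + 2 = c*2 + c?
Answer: -275588015/14916 ≈ -18476.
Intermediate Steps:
q(c) = -2 + 3*c (q(c) = -2 + (c*2 + c) = -2 + (2*c + c) = -2 + 3*c)
(-18204 + 1/(4850 + 10066)) + q(-90) = (-18204 + 1/(4850 + 10066)) + (-2 + 3*(-90)) = (-18204 + 1/14916) + (-2 - 270) = (-18204 + 1/14916) - 272 = -271530863/14916 - 272 = -275588015/14916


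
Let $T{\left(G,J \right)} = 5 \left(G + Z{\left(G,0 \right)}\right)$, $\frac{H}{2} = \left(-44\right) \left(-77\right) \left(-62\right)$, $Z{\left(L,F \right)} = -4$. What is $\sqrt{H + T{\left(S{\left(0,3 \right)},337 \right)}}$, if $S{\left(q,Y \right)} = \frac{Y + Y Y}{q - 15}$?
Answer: $2 i \sqrt{105034} \approx 648.18 i$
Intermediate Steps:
$H = -420112$ ($H = 2 \left(-44\right) \left(-77\right) \left(-62\right) = 2 \cdot 3388 \left(-62\right) = 2 \left(-210056\right) = -420112$)
$S{\left(q,Y \right)} = \frac{Y + Y^{2}}{-15 + q}$
$T{\left(G,J \right)} = -20 + 5 G$ ($T{\left(G,J \right)} = 5 \left(G - 4\right) = 5 \left(-4 + G\right) = -20 + 5 G$)
$\sqrt{H + T{\left(S{\left(0,3 \right)},337 \right)}} = \sqrt{-420112 - \left(20 - 5 \frac{3 \left(1 + 3\right)}{-15 + 0}\right)} = \sqrt{-420112 - \left(20 - 5 \cdot 3 \frac{1}{-15} \cdot 4\right)} = \sqrt{-420112 - \left(20 - 5 \cdot 3 \left(- \frac{1}{15}\right) 4\right)} = \sqrt{-420112 + \left(-20 + 5 \left(- \frac{4}{5}\right)\right)} = \sqrt{-420112 - 24} = \sqrt{-420136} = 2 i \sqrt{105034}$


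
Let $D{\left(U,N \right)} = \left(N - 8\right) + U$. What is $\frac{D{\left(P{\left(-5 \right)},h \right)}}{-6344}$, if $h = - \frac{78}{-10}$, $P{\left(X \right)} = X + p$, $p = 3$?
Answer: $\frac{11}{31720} \approx 0.00034678$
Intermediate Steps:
$P{\left(X \right)} = 3 + X$ ($P{\left(X \right)} = X + 3 = 3 + X$)
$h = \frac{39}{5}$ ($h = \left(-78\right) \left(- \frac{1}{10}\right) = \frac{39}{5} \approx 7.8$)
$D{\left(U,N \right)} = -8 + N + U$ ($D{\left(U,N \right)} = \left(-8 + N\right) + U = -8 + N + U$)
$\frac{D{\left(P{\left(-5 \right)},h \right)}}{-6344} = \frac{-8 + \frac{39}{5} + \left(3 - 5\right)}{-6344} = \left(-8 + \frac{39}{5} - 2\right) \left(- \frac{1}{6344}\right) = \left(- \frac{11}{5}\right) \left(- \frac{1}{6344}\right) = \frac{11}{31720}$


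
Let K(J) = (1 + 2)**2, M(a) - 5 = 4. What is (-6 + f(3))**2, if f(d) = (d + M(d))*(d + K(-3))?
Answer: 19044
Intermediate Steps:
M(a) = 9 (M(a) = 5 + 4 = 9)
K(J) = 9 (K(J) = 3**2 = 9)
f(d) = (9 + d)**2 (f(d) = (d + 9)*(d + 9) = (9 + d)*(9 + d) = (9 + d)**2)
(-6 + f(3))**2 = (-6 + (81 + 3**2 + 18*3))**2 = (-6 + (81 + 9 + 54))**2 = (-6 + 144)**2 = 138**2 = 19044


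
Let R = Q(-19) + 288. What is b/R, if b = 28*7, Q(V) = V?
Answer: 196/269 ≈ 0.72862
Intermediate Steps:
b = 196
R = 269 (R = -19 + 288 = 269)
b/R = 196/269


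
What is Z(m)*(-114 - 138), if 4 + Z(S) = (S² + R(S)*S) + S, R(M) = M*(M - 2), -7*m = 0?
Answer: 1008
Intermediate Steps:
m = 0 (m = -⅐*0 = 0)
R(M) = M*(-2 + M)
Z(S) = -4 + S + S² + S²*(-2 + S) (Z(S) = -4 + ((S² + (S*(-2 + S))*S) + S) = -4 + ((S² + S²*(-2 + S)) + S) = -4 + (S + S² + S²*(-2 + S)) = -4 + S + S² + S²*(-2 + S))
Z(m)*(-114 - 138) = (-4 + 0 + 0³ - 1*0²)*(-114 - 138) = (-4 + 0 + 0 - 1*0)*(-252) = (-4 + 0 + 0 + 0)*(-252) = -4*(-252) = 1008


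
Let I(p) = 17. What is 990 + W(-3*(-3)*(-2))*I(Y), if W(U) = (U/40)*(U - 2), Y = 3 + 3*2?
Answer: 1143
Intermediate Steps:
Y = 9 (Y = 3 + 6 = 9)
W(U) = U*(-2 + U)/40 (W(U) = (U*(1/40))*(-2 + U) = (U/40)*(-2 + U) = U*(-2 + U)/40)
990 + W(-3*(-3)*(-2))*I(Y) = 990 + ((-3*(-3)*(-2))*(-2 - 3*(-3)*(-2))/40)*17 = 990 + ((9*(-2))*(-2 + 9*(-2))/40)*17 = 990 + ((1/40)*(-18)*(-2 - 18))*17 = 990 + ((1/40)*(-18)*(-20))*17 = 990 + 9*17 = 990 + 153 = 1143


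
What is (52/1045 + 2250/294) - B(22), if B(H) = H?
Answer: -732087/51205 ≈ -14.297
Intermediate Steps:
(52/1045 + 2250/294) - B(22) = (52/1045 + 2250/294) - 1*22 = (52*(1/1045) + 2250*(1/294)) - 22 = (52/1045 + 375/49) - 22 = 394423/51205 - 22 = -732087/51205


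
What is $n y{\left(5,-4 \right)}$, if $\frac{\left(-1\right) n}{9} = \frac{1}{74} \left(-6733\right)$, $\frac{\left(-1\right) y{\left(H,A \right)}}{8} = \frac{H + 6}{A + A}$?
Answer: $\frac{666567}{74} \approx 9007.7$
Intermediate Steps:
$y{\left(H,A \right)} = - \frac{4 \left(6 + H\right)}{A}$ ($y{\left(H,A \right)} = - 8 \frac{H + 6}{A + A} = - 8 \frac{6 + H}{2 A} = - \frac{4 \left(6 + H\right)}{A}$)
$n = \frac{60597}{74}$ ($n = - 9 \cdot \frac{1}{74} \left(-6733\right) = \left(-9\right) \left(- \frac{6733}{74}\right) = \frac{60597}{74} \approx 818.88$)
$n y{\left(5,-4 \right)} = \frac{60597 \frac{4 \left(-6 - 5\right)}{-4}}{74} = \frac{60597 \cdot 4 \left(- \frac{1}{4}\right) \left(-6 - 5\right)}{74} = \frac{60597 \cdot 4 \left(- \frac{1}{4}\right) \left(-11\right)}{74} = \frac{60597}{74} \cdot 11 = \frac{666567}{74}$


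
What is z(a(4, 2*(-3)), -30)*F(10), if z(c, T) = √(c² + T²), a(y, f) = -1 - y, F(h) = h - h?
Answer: 0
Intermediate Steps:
F(h) = 0
z(c, T) = √(T² + c²)
z(a(4, 2*(-3)), -30)*F(10) = √((-30)² + (-1 - 1*4)²)*0 = √(900 + (-1 - 4)²)*0 = √(900 + (-5)²)*0 = √(900 + 25)*0 = √925*0 = (5*√37)*0 = 0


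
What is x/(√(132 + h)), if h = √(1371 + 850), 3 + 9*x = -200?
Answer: -203/(9*√(132 + √2221)) ≈ -1.6853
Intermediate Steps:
x = -203/9 (x = -⅓ + (⅑)*(-200) = -⅓ - 200/9 = -203/9 ≈ -22.556)
h = √2221 ≈ 47.128
x/(√(132 + h)) = -203/(9*√(132 + √2221))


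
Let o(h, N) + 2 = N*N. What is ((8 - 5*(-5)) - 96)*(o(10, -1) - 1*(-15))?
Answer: -882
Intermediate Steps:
o(h, N) = -2 + N² (o(h, N) = -2 + N*N = -2 + N²)
((8 - 5*(-5)) - 96)*(o(10, -1) - 1*(-15)) = ((8 - 5*(-5)) - 96)*((-2 + (-1)²) - 1*(-15)) = ((8 + 25) - 96)*((-2 + 1) + 15) = (33 - 96)*(-1 + 15) = -63*14 = -882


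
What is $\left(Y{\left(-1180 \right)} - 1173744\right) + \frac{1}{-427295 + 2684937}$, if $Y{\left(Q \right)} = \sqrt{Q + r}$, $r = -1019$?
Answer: $- \frac{2649893751647}{2257642} + i \sqrt{2199} \approx -1.1737 \cdot 10^{6} + 46.893 i$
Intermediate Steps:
$Y{\left(Q \right)} = \sqrt{-1019 + Q}$ ($Y{\left(Q \right)} = \sqrt{Q - 1019} = \sqrt{-1019 + Q}$)
$\left(Y{\left(-1180 \right)} - 1173744\right) + \frac{1}{-427295 + 2684937} = \left(\sqrt{-1019 - 1180} - 1173744\right) + \frac{1}{-427295 + 2684937} = \left(\sqrt{-2199} - 1173744\right) + \frac{1}{2257642} = \left(i \sqrt{2199} - 1173744\right) + \frac{1}{2257642} = \left(-1173744 + i \sqrt{2199}\right) + \frac{1}{2257642} = - \frac{2649893751647}{2257642} + i \sqrt{2199}$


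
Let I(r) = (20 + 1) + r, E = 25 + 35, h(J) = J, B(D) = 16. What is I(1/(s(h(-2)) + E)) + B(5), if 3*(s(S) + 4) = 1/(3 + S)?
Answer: 6256/169 ≈ 37.018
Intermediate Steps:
E = 60
s(S) = -4 + 1/(3*(3 + S))
I(r) = 21 + r
I(1/(s(h(-2)) + E)) + B(5) = (21 + 1/((-35 - 12*(-2))/(3*(3 - 2)) + 60)) + 16 = (21 + 1/((⅓)*(-35 + 24)/1 + 60)) + 16 = (21 + 1/((⅓)*1*(-11) + 60)) + 16 = (21 + 1/(-11/3 + 60)) + 16 = (21 + 1/(169/3)) + 16 = (21 + 3/169) + 16 = 3552/169 + 16 = 6256/169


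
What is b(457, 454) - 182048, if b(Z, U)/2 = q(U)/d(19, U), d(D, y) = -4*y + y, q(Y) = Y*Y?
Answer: -547052/3 ≈ -1.8235e+5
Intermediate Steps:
q(Y) = Y**2
d(D, y) = -3*y
b(Z, U) = -2*U/3 (b(Z, U) = 2*(U**2/((-3*U))) = 2*(U**2*(-1/(3*U))) = 2*(-U/3) = -2*U/3)
b(457, 454) - 182048 = -2/3*454 - 182048 = -908/3 - 182048 = -547052/3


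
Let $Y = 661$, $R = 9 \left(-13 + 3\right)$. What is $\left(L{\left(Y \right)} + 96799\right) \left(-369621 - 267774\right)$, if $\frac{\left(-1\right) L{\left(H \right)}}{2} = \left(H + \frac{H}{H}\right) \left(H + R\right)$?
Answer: $420173970975$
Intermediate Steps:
$R = -90$ ($R = 9 \left(-10\right) = -90$)
$L{\left(H \right)} = - 2 \left(1 + H\right) \left(-90 + H\right)$ ($L{\left(H \right)} = - 2 \left(H + \frac{H}{H}\right) \left(H - 90\right) = - 2 \left(H + 1\right) \left(-90 + H\right) = - 2 \left(1 + H\right) \left(-90 + H\right)$)
$\left(L{\left(Y \right)} + 96799\right) \left(-369621 - 267774\right) = \left(\left(180 - 2 \cdot 661^{2} + 178 \cdot 661\right) + 96799\right) \left(-369621 - 267774\right) = \left(\left(180 - 873842 + 117658\right) + 96799\right) \left(-637395\right) = \left(-756004 + 96799\right) \left(-637395\right) = \left(-659205\right) \left(-637395\right) = 420173970975$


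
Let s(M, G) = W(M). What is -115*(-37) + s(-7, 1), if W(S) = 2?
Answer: 4257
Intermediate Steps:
s(M, G) = 2
-115*(-37) + s(-7, 1) = -115*(-37) + 2 = 4255 + 2 = 4257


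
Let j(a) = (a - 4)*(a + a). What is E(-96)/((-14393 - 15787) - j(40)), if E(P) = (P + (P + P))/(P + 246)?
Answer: 4/68875 ≈ 5.8076e-5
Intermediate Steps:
j(a) = 2*a*(-4 + a) (j(a) = (-4 + a)*(2*a) = 2*a*(-4 + a))
E(P) = 3*P/(246 + P) (E(P) = (P + 2*P)/(246 + P) = (3*P)/(246 + P) = 3*P/(246 + P))
E(-96)/((-14393 - 15787) - j(40)) = (3*(-96)/(246 - 96))/((-14393 - 15787) - 2*40*(-4 + 40)) = (3*(-96)/150)/(-30180 - 2*40*36) = (3*(-96)*(1/150))/(-30180 - 1*2880) = -48/(25*(-30180 - 2880)) = -48/25/(-33060) = -48/25*(-1/33060) = 4/68875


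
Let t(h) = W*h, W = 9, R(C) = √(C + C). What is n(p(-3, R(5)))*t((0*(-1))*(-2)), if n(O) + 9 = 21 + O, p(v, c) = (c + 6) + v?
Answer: 0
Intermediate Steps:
R(C) = √2*√C (R(C) = √(2*C) = √2*√C)
p(v, c) = 6 + c + v (p(v, c) = (6 + c) + v = 6 + c + v)
t(h) = 9*h
n(O) = 12 + O (n(O) = -9 + (21 + O) = 12 + O)
n(p(-3, R(5)))*t((0*(-1))*(-2)) = (12 + (6 + √2*√5 - 3))*(9*((0*(-1))*(-2))) = (12 + (6 + √10 - 3))*(9*(0*(-2))) = (12 + (3 + √10))*(9*0) = (15 + √10)*0 = 0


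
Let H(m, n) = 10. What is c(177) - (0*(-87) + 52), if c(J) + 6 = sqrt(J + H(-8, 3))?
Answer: -58 + sqrt(187) ≈ -44.325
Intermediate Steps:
c(J) = -6 + sqrt(10 + J) (c(J) = -6 + sqrt(J + 10) = -6 + sqrt(10 + J))
c(177) - (0*(-87) + 52) = (-6 + sqrt(10 + 177)) - (0*(-87) + 52) = (-6 + sqrt(187)) - (0 + 52) = (-6 + sqrt(187)) - 1*52 = (-6 + sqrt(187)) - 52 = -58 + sqrt(187)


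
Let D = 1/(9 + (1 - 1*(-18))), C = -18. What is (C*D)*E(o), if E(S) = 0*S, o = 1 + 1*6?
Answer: 0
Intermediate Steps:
o = 7 (o = 1 + 6 = 7)
E(S) = 0
D = 1/28 (D = 1/(9 + (1 + 18)) = 1/(9 + 19) = 1/28 ≈ 0.035714)
(C*D)*E(o) = -18*1/28*0 = -9/14*0 = 0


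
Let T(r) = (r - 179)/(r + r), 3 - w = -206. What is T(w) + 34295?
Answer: 7167670/209 ≈ 34295.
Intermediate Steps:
w = 209 (w = 3 - 1*(-206) = 3 + 206 = 209)
T(r) = (-179 + r)/(2*r) (T(r) = (-179 + r)/((2*r)) = (-179 + r)*(1/(2*r)) = (-179 + r)/(2*r))
T(w) + 34295 = (1/2)*(-179 + 209)/209 + 34295 = (1/2)*(1/209)*30 + 34295 = 15/209 + 34295 = 7167670/209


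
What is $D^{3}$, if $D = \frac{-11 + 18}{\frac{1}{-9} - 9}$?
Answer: $- \frac{250047}{551368} \approx -0.4535$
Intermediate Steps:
$D = - \frac{63}{82}$ ($D = \frac{7}{- \frac{1}{9} - 9} = \frac{7}{- \frac{82}{9}} = 7 \left(- \frac{9}{82}\right) = - \frac{63}{82} \approx -0.76829$)
$D^{3} = \left(- \frac{63}{82}\right)^{3} = - \frac{250047}{551368}$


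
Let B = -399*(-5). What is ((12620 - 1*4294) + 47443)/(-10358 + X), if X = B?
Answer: -55769/8363 ≈ -6.6685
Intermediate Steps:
B = 1995
X = 1995
((12620 - 1*4294) + 47443)/(-10358 + X) = ((12620 - 1*4294) + 47443)/(-10358 + 1995) = ((12620 - 4294) + 47443)/(-8363) = (8326 + 47443)*(-1/8363) = 55769*(-1/8363) = -55769/8363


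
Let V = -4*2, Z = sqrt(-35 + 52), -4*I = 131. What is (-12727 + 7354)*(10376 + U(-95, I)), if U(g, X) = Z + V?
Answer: -55707264 - 5373*sqrt(17) ≈ -5.5729e+7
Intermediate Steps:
I = -131/4 (I = -1/4*131 = -131/4 ≈ -32.750)
Z = sqrt(17) ≈ 4.1231
V = -8
U(g, X) = -8 + sqrt(17) (U(g, X) = sqrt(17) - 8 = -8 + sqrt(17))
(-12727 + 7354)*(10376 + U(-95, I)) = (-12727 + 7354)*(10376 + (-8 + sqrt(17))) = -5373*(10368 + sqrt(17)) = -55707264 - 5373*sqrt(17)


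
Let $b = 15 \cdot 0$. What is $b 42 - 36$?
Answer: $-36$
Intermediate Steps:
$b = 0$
$b 42 - 36 = 0 \cdot 42 - 36 = 0 - 36 = -36$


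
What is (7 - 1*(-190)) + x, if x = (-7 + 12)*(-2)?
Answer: 187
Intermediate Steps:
x = -10 (x = 5*(-2) = -10)
(7 - 1*(-190)) + x = (7 - 1*(-190)) - 10 = (7 + 190) - 10 = 197 - 10 = 187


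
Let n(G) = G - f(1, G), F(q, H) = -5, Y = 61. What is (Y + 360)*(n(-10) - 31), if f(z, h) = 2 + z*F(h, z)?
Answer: -15998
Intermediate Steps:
f(z, h) = 2 - 5*z (f(z, h) = 2 + z*(-5) = 2 - 5*z)
n(G) = 3 + G (n(G) = G - (2 - 5*1) = G - (2 - 5) = G - 1*(-3) = G + 3 = 3 + G)
(Y + 360)*(n(-10) - 31) = (61 + 360)*((3 - 10) - 31) = 421*(-7 - 31) = 421*(-38) = -15998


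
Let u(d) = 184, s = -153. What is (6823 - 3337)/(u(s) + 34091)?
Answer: 1162/11425 ≈ 0.10171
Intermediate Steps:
(6823 - 3337)/(u(s) + 34091) = (6823 - 3337)/(184 + 34091) = 3486/34275 = 3486*(1/34275) = 1162/11425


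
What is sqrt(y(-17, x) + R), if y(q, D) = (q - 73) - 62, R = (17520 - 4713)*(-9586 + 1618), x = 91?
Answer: 2*I*sqrt(25511582) ≈ 10102.0*I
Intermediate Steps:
R = -102046176 (R = 12807*(-7968) = -102046176)
y(q, D) = -135 + q (y(q, D) = (-73 + q) - 62 = -135 + q)
sqrt(y(-17, x) + R) = sqrt((-135 - 17) - 102046176) = sqrt(-152 - 102046176) = sqrt(-102046328) = 2*I*sqrt(25511582)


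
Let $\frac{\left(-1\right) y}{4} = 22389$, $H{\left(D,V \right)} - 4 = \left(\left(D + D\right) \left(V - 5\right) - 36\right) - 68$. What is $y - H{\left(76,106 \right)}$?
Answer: $-104808$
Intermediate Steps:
$H{\left(D,V \right)} = -100 + 2 D \left(-5 + V\right)$ ($H{\left(D,V \right)} = 4 + \left(\left(\left(D + D\right) \left(V - 5\right) - 36\right) - 68\right) = 4 + \left(\left(2 D \left(-5 + V\right) - 36\right) - 68\right) = 4 + \left(\left(-36 + 2 D \left(-5 + V\right)\right) - 68\right) = 4 + \left(-104 + 2 D \left(-5 + V\right)\right) = -100 + 2 D \left(-5 + V\right)$)
$y = -89556$ ($y = \left(-4\right) 22389 = -89556$)
$y - H{\left(76,106 \right)} = -89556 - \left(-100 - 760 + 2 \cdot 76 \cdot 106\right) = -89556 - \left(-100 - 760 + 16112\right) = -89556 - 15252 = -104808$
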